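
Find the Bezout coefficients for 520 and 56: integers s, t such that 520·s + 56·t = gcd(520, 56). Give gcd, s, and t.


Euclidean algorithm on (520, 56) — divide until remainder is 0:
  520 = 9 · 56 + 16
  56 = 3 · 16 + 8
  16 = 2 · 8 + 0
gcd(520, 56) = 8.
Track Bezout coefficients alongside the remainders: start with r₀ = 520 = a·1 + b·0 (s = 1, t = 0) and r₁ = 56 = a·0 + b·1 (s = 0, t = 1); each new remainder r_{k+1} = r_{k-1} − q_k·r_k inherits s_{k+1} = s_{k-1} − q_k·s_k, t_{k+1} = t_{k-1} − q_k·t_k, so r_k = a·s_k + b·t_k at every step:
  q = 9: r = 16, s = 1 − 9·0 = 1, t = 0 − 9·1 = -9  (check: 520·1 + 56·(-9) = 16)
  q = 3: r = 8, s = 0 − 3·1 = -3, t = 1 − 3·(-9) = 28  (check: 520·(-3) + 56·28 = 8)
The row with r = 8 (the gcd) gives the Bezout coefficients s = -3, t = 28.
Result: 520 · (-3) + 56 · (28) = 8.

gcd(520, 56) = 8; s = -3, t = 28 (check: 520·(-3) + 56·28 = 8).


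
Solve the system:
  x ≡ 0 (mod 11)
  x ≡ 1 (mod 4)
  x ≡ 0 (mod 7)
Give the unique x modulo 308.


Moduli 11, 4, 7 are pairwise coprime; by CRT there is a unique solution modulo M = 11 · 4 · 7 = 308.
Solve pairwise, accumulating the modulus:
  Start with x ≡ 0 (mod 11).
  Combine with x ≡ 1 (mod 4): since gcd(11, 4) = 1, we get a unique residue mod 44.
    Write x = 0 + 11·t and substitute into x ≡ 1 (mod 4): 11·t ≡ 1 − 0 = 1 (mod 4).
    Reduce coefficients mod 4: 3·t ≡ 1 (mod 4).
    The inverse of 3 mod 4 is 3 (since 3·3 = 9 = 2·4 + 1), so t ≡ 3·1 = 3 ≡ 3 (mod 4).
    Then x = 0 + 11·3 = 33, valid modulo lcm(11, 4) = 44: x ≡ 33 (mod 44).
  Combine with x ≡ 0 (mod 7): since gcd(44, 7) = 1, we get a unique residue mod 308.
    Write x = 33 + 44·t and substitute into x ≡ 0 (mod 7): 44·t ≡ 0 − 33 = -33 (mod 7).
    Reduce coefficients mod 7: 2·t ≡ 2 (mod 7).
    The inverse of 2 mod 7 is 4 (since 2·4 = 8 = 1·7 + 1), so t ≡ 4·2 = 8 ≡ 1 (mod 7).
    Then x = 33 + 44·1 = 77, valid modulo lcm(44, 7) = 308: x ≡ 77 (mod 308).
Verify: 77 mod 11 = 0 ✓, 77 mod 4 = 1 ✓, 77 mod 7 = 0 ✓.

x ≡ 77 (mod 308).


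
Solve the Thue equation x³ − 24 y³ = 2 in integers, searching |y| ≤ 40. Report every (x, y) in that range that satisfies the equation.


The equation is x³ - 24y³ = 2. For fixed y, x³ = 24·y³ + 2, so a solution requires the RHS to be a perfect cube.
Strategy: iterate y from -40 to 40, compute RHS = 24·y³ + 2, and check whether it is a (positive or negative) perfect cube.
Check small values of y:
  y = 0: RHS = 2 is not a perfect cube.
  y = 1: RHS = 26 is not a perfect cube.
  y = -1: RHS = -22 is not a perfect cube.
  y = 2: RHS = 194 is not a perfect cube.
  y = -2: RHS = -190 is not a perfect cube.
  y = 3: RHS = 650 is not a perfect cube.
  y = -3: RHS = -646 is not a perfect cube.
Continuing the search up to |y| = 40 finds no solutions either.
No (x, y) in the scanned range satisfies the equation.

No integer solutions with |y| ≤ 40.


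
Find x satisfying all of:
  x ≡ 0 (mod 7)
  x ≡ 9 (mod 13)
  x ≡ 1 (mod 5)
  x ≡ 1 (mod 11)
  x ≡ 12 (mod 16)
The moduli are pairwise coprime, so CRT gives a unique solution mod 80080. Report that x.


Product of moduli M = 7 · 13 · 5 · 11 · 16 = 80080.
Merge one congruence at a time:
  Start: x ≡ 0 (mod 7).
  Combine with x ≡ 9 (mod 13); new modulus lcm = 91.
    Write x = 0 + 7·t and substitute into x ≡ 9 (mod 13): 7·t ≡ 9 − 0 = 9 (mod 13).
    The inverse of 7 mod 13 is 2 (since 7·2 = 14 = 1·13 + 1), so t ≡ 2·9 = 18 ≡ 5 (mod 13).
    Then x = 0 + 7·5 = 35, valid modulo lcm(7, 13) = 91: x ≡ 35 (mod 91).
  Combine with x ≡ 1 (mod 5); new modulus lcm = 455.
    Write x = 35 + 91·t and substitute into x ≡ 1 (mod 5): 91·t ≡ 1 − 35 = -34 (mod 5).
    Reduce coefficients mod 5: 1·t ≡ 1 (mod 5).
    So t ≡ 1 (mod 5).
    Then x = 35 + 91·1 = 126, valid modulo lcm(91, 5) = 455: x ≡ 126 (mod 455).
  Combine with x ≡ 1 (mod 11); new modulus lcm = 5005.
    Write x = 126 + 455·t and substitute into x ≡ 1 (mod 11): 455·t ≡ 1 − 126 = -125 (mod 11).
    Reduce coefficients mod 11: 4·t ≡ 7 (mod 11).
    The inverse of 4 mod 11 is 3 (since 4·3 = 12 = 1·11 + 1), so t ≡ 3·7 = 21 ≡ 10 (mod 11).
    Then x = 126 + 455·10 = 4676, valid modulo lcm(455, 11) = 5005: x ≡ 4676 (mod 5005).
  Combine with x ≡ 12 (mod 16); new modulus lcm = 80080.
    Write x = 4676 + 5005·t and substitute into x ≡ 12 (mod 16): 5005·t ≡ 12 − 4676 = -4664 (mod 16).
    Reduce coefficients mod 16: 13·t ≡ 8 (mod 16).
    The inverse of 13 mod 16 is 5 (since 13·5 = 65 = 4·16 + 1), so t ≡ 5·8 = 40 ≡ 8 (mod 16).
    Then x = 4676 + 5005·8 = 44716, valid modulo lcm(5005, 16) = 80080: x ≡ 44716 (mod 80080).
Verify against each original: 44716 mod 7 = 0, 44716 mod 13 = 9, 44716 mod 5 = 1, 44716 mod 11 = 1, 44716 mod 16 = 12.

x ≡ 44716 (mod 80080).


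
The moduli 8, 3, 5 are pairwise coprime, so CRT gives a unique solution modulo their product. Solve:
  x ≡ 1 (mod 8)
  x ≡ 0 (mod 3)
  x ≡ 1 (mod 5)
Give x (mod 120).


Moduli 8, 3, 5 are pairwise coprime; by CRT there is a unique solution modulo M = 8 · 3 · 5 = 120.
Solve pairwise, accumulating the modulus:
  Start with x ≡ 1 (mod 8).
  Combine with x ≡ 0 (mod 3): since gcd(8, 3) = 1, we get a unique residue mod 24.
    Write x = 1 + 8·t and substitute into x ≡ 0 (mod 3): 8·t ≡ 0 − 1 = -1 (mod 3).
    Reduce coefficients mod 3: 2·t ≡ 2 (mod 3).
    The inverse of 2 mod 3 is 2 (since 2·2 = 4 = 1·3 + 1), so t ≡ 2·2 = 4 ≡ 1 (mod 3).
    Then x = 1 + 8·1 = 9, valid modulo lcm(8, 3) = 24: x ≡ 9 (mod 24).
  Combine with x ≡ 1 (mod 5): since gcd(24, 5) = 1, we get a unique residue mod 120.
    Write x = 9 + 24·t and substitute into x ≡ 1 (mod 5): 24·t ≡ 1 − 9 = -8 (mod 5).
    Reduce coefficients mod 5: 4·t ≡ 2 (mod 5).
    The inverse of 4 mod 5 is 4 (since 4·4 = 16 = 3·5 + 1), so t ≡ 4·2 = 8 ≡ 3 (mod 5).
    Then x = 9 + 24·3 = 81, valid modulo lcm(24, 5) = 120: x ≡ 81 (mod 120).
Verify: 81 mod 8 = 1 ✓, 81 mod 3 = 0 ✓, 81 mod 5 = 1 ✓.

x ≡ 81 (mod 120).


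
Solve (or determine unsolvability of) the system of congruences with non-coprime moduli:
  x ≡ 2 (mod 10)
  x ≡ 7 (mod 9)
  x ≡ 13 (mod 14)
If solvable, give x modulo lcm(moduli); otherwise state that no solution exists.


Moduli 10, 9, 14 are not pairwise coprime, so CRT works modulo lcm(m_i) when all pairwise compatibility conditions hold.
Pairwise compatibility: gcd(m_i, m_j) must divide a_i - a_j for every pair.
Merge one congruence at a time:
  Start: x ≡ 2 (mod 10).
  Combine with x ≡ 7 (mod 9): gcd(10, 9) = 1; 7 - 2 = 5, which IS divisible by 1, so compatible.
    Write x = 2 + 10·t and substitute into x ≡ 7 (mod 9): 10·t ≡ 7 − 2 = 5 (mod 9).
    Reduce coefficients mod 9: 1·t ≡ 5 (mod 9).
    So t ≡ 5 (mod 9).
    Then x = 2 + 10·5 = 52, valid modulo lcm(10, 9) = 90: x ≡ 52 (mod 90).
  Combine with x ≡ 13 (mod 14): gcd(90, 14) = 2, and 13 - 52 = -39 is NOT divisible by 2.
    ⇒ system is inconsistent (no integer solution).

No solution (the system is inconsistent).


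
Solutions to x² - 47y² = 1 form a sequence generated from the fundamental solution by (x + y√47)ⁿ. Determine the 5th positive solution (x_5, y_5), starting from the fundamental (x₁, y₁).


Step 1: Find the fundamental solution (x₁, y₁) of x² - 47y² = 1.
  Expand √47 as a continued fraction. a₀ = ⌊√47⌋ = 6; iterate m_{k+1} = d_k·a_k − m_k, d_{k+1} = (47 − m_{k+1}²)/d_k, a_{k+1} = ⌊(a₀ + m_{k+1})/d_{k+1}⌋ (starting m₀ = 0, d₀ = 1), with convergents p_k = a_k·p_{k-1} + p_{k-2}, q_k = a_k·q_{k-1} + q_{k-2} (p₋₁ = 1, q₋₁ = 0):
  k = 0: a₀ = 6; p₀/q₀ = 6/1; p₀² − 47·q₀² = 36 − 47 = -11.
  k = 1: m = 6, d = 11, a = ⌊(6 + 6)/11⌋ = 1; p/q = (1·6 + 1)/(1·1 + 0) = 7/1; p² − 47·q² = 49 − 47 = 2.
  k = 2: m = 5, d = 2, a = ⌊(6 + 5)/2⌋ = 5; p/q = (5·7 + 6)/(5·1 + 1) = 41/6; p² − 47·q² = 1681 − 1692 = -11.
  k = 3: m = 5, d = 11, a = ⌊(6 + 5)/11⌋ = 1; p/q = (1·41 + 7)/(1·6 + 1) = 48/7; p² − 47·q² = 2304 − 2303 = 1.
  The first convergent with p² − 47·q² = 1 gives the fundamental solution (x₁, y₁) = (48, 7).
Step 2: Apply the recurrence (x_{n+1}, y_{n+1}) = (x₁x_n + 47y₁y_n, x₁y_n + y₁x_n) repeatedly.
  From (x_1, y_1) = (48, 7): x_2 = 48·48 + 47·7·7 = 4607; y_2 = 48·7 + 7·48 = 672.
  From (x_2, y_2) = (4607, 672): x_3 = 48·4607 + 47·7·672 = 442224; y_3 = 48·672 + 7·4607 = 64505.
  From (x_3, y_3) = (442224, 64505): x_4 = 48·442224 + 47·7·64505 = 42448897; y_4 = 48·64505 + 7·442224 = 6191808.
  From (x_4, y_4) = (42448897, 6191808): x_5 = 48·42448897 + 47·7·6191808 = 4074651888; y_5 = 48·6191808 + 7·42448897 = 594349063.
Step 3: Verify x_5² - 47·y_5² = 16602788008381964544 - 16602788008381964543 = 1 (should be 1). ✓

(x_1, y_1) = (48, 7); (x_5, y_5) = (4074651888, 594349063).


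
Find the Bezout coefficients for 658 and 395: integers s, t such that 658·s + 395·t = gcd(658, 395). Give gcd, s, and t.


Euclidean algorithm on (658, 395) — divide until remainder is 0:
  658 = 1 · 395 + 263
  395 = 1 · 263 + 132
  263 = 1 · 132 + 131
  132 = 1 · 131 + 1
  131 = 131 · 1 + 0
gcd(658, 395) = 1.
Track Bezout coefficients alongside the remainders: start with r₀ = 658 = a·1 + b·0 (s = 1, t = 0) and r₁ = 395 = a·0 + b·1 (s = 0, t = 1); each new remainder r_{k+1} = r_{k-1} − q_k·r_k inherits s_{k+1} = s_{k-1} − q_k·s_k, t_{k+1} = t_{k-1} − q_k·t_k, so r_k = a·s_k + b·t_k at every step:
  q = 1: r = 263, s = 1 − 1·0 = 1, t = 0 − 1·1 = -1  (check: 658·1 + 395·(-1) = 263)
  q = 1: r = 132, s = 0 − 1·1 = -1, t = 1 − 1·(-1) = 2  (check: 658·(-1) + 395·2 = 132)
  q = 1: r = 131, s = 1 − 1·(-1) = 2, t = -1 − 1·2 = -3  (check: 658·2 + 395·(-3) = 131)
  q = 1: r = 1, s = -1 − 1·2 = -3, t = 2 − 1·(-3) = 5  (check: 658·(-3) + 395·5 = 1)
The row with r = 1 (the gcd) gives the Bezout coefficients s = -3, t = 5.
Result: 658 · (-3) + 395 · (5) = 1.

gcd(658, 395) = 1; s = -3, t = 5 (check: 658·(-3) + 395·5 = 1).


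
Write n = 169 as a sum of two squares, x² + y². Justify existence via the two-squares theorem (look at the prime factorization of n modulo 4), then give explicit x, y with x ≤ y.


Step 1: Factor n = 169 = 13^2.
Step 2: Check the mod-4 condition on each prime factor: 13 ≡ 1 (mod 4), exponent 2.
All primes ≡ 3 (mod 4) appear to even exponent (or don't appear), so by the two-squares theorem n IS expressible as a sum of two squares.
Step 3: Build a representation. Here n = 13 · 13 is a product of primes ≡ 1 (mod 4). Each prime p ≡ 1 (mod 4) is itself a sum of two squares; find a² by testing p − a² for a perfect square:
  13: 13 − 1² = 12, 13 − 2² = 9 = 3² ⇒ 13 = 2² + 3².
  Combine using the Brahmagupta–Fibonacci identity (a² + b²)(c² + d²) = (ac − bd)² + (ad + bc)² = (ac + bd)² + (ad − bc)²:
  13 · 13 = 169: from (2² + 3²)(2² + 3²), take (2·2 − 3·3, 2·3 + 3·2) = (4 − 9, 6 + 6) = (-5, 12); dropping signs (only squares matter) gives (5, 12); check 5² + 12² = 25 + 144 = 169 ✓.
Step 4: Order so x ≤ y and verify: 5² + 12² = 25 + 144 = 169 = n. ✓

n = 169 = 5² + 12² (one valid representation with x ≤ y).


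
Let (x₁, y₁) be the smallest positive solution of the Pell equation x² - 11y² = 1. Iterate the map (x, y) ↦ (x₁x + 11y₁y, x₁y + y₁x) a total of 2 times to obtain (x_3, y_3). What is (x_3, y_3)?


Step 1: Find the fundamental solution (x₁, y₁) of x² - 11y² = 1.
  Expand √11 as a continued fraction. a₀ = ⌊√11⌋ = 3; iterate m_{k+1} = d_k·a_k − m_k, d_{k+1} = (11 − m_{k+1}²)/d_k, a_{k+1} = ⌊(a₀ + m_{k+1})/d_{k+1}⌋ (starting m₀ = 0, d₀ = 1), with convergents p_k = a_k·p_{k-1} + p_{k-2}, q_k = a_k·q_{k-1} + q_{k-2} (p₋₁ = 1, q₋₁ = 0):
  k = 0: a₀ = 3; p₀/q₀ = 3/1; p₀² − 11·q₀² = 9 − 11 = -2.
  k = 1: m = 3, d = 2, a = ⌊(3 + 3)/2⌋ = 3; p/q = (3·3 + 1)/(3·1 + 0) = 10/3; p² − 11·q² = 100 − 99 = 1.
  The first convergent with p² − 11·q² = 1 gives the fundamental solution (x₁, y₁) = (10, 3).
Step 2: Apply the recurrence (x_{n+1}, y_{n+1}) = (x₁x_n + 11y₁y_n, x₁y_n + y₁x_n) repeatedly.
  From (x_1, y_1) = (10, 3): x_2 = 10·10 + 11·3·3 = 199; y_2 = 10·3 + 3·10 = 60.
  From (x_2, y_2) = (199, 60): x_3 = 10·199 + 11·3·60 = 3970; y_3 = 10·60 + 3·199 = 1197.
Step 3: Verify x_3² - 11·y_3² = 15760900 - 15760899 = 1 (should be 1). ✓

(x_1, y_1) = (10, 3); (x_3, y_3) = (3970, 1197).


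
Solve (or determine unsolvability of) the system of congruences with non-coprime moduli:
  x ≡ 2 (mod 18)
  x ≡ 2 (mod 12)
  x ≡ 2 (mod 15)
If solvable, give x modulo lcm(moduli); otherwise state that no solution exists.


Moduli 18, 12, 15 are not pairwise coprime, so CRT works modulo lcm(m_i) when all pairwise compatibility conditions hold.
Pairwise compatibility: gcd(m_i, m_j) must divide a_i - a_j for every pair.
Merge one congruence at a time:
  Start: x ≡ 2 (mod 18).
  Combine with x ≡ 2 (mod 12): gcd(18, 12) = 6; 2 - 2 = 0, which IS divisible by 6, so compatible.
    Write x = 2 + 18·t and substitute into x ≡ 2 (mod 12): 18·t ≡ 2 − 2 = 0 (mod 12).
    Divide the congruence (and modulus) by g = 6: 3·t ≡ 0 (mod 2).
    Reduce coefficients mod 2: 1·t ≡ 0 (mod 2).
    So t ≡ 0 (mod 2).
    Then x = 2 + 18·0 = 2, valid modulo lcm(18, 12) = 36: x ≡ 2 (mod 36).
  Combine with x ≡ 2 (mod 15): gcd(36, 15) = 3; 2 - 2 = 0, which IS divisible by 3, so compatible.
    Write x = 2 + 36·t and substitute into x ≡ 2 (mod 15): 36·t ≡ 2 − 2 = 0 (mod 15).
    Divide the congruence (and modulus) by g = 3: 12·t ≡ 0 (mod 5).
    Reduce coefficients mod 5: 2·t ≡ 0 (mod 5).
    The inverse of 2 mod 5 is 3 (since 2·3 = 6 = 1·5 + 1), so t ≡ 3·0 = 0 ≡ 0 (mod 5).
    Then x = 2 + 36·0 = 2, valid modulo lcm(36, 15) = 180: x ≡ 2 (mod 180).
Verify: 2 mod 18 = 2, 2 mod 12 = 2, 2 mod 15 = 2.

x ≡ 2 (mod 180).


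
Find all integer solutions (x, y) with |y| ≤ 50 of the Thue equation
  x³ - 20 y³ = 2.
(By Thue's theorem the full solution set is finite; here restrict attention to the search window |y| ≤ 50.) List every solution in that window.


The equation is x³ - 20y³ = 2. For fixed y, x³ = 20·y³ + 2, so a solution requires the RHS to be a perfect cube.
Strategy: iterate y from -50 to 50, compute RHS = 20·y³ + 2, and check whether it is a (positive or negative) perfect cube.
Check small values of y:
  y = 0: RHS = 2 is not a perfect cube.
  y = 1: RHS = 22 is not a perfect cube.
  y = -1: RHS = -18 is not a perfect cube.
  y = 2: RHS = 162 is not a perfect cube.
  y = -2: RHS = -158 is not a perfect cube.
  y = 3: RHS = 542 is not a perfect cube.
  y = -3: RHS = -538 is not a perfect cube.
Continuing the search up to |y| = 50 finds no solutions either.
No (x, y) in the scanned range satisfies the equation.

No integer solutions with |y| ≤ 50.


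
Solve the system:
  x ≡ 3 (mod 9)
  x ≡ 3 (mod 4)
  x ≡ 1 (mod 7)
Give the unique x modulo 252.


Moduli 9, 4, 7 are pairwise coprime; by CRT there is a unique solution modulo M = 9 · 4 · 7 = 252.
Solve pairwise, accumulating the modulus:
  Start with x ≡ 3 (mod 9).
  Combine with x ≡ 3 (mod 4): since gcd(9, 4) = 1, we get a unique residue mod 36.
    Write x = 3 + 9·t and substitute into x ≡ 3 (mod 4): 9·t ≡ 3 − 3 = 0 (mod 4).
    Reduce coefficients mod 4: 1·t ≡ 0 (mod 4).
    So t ≡ 0 (mod 4).
    Then x = 3 + 9·0 = 3, valid modulo lcm(9, 4) = 36: x ≡ 3 (mod 36).
  Combine with x ≡ 1 (mod 7): since gcd(36, 7) = 1, we get a unique residue mod 252.
    Write x = 3 + 36·t and substitute into x ≡ 1 (mod 7): 36·t ≡ 1 − 3 = -2 (mod 7).
    Reduce coefficients mod 7: 1·t ≡ 5 (mod 7).
    So t ≡ 5 (mod 7).
    Then x = 3 + 36·5 = 183, valid modulo lcm(36, 7) = 252: x ≡ 183 (mod 252).
Verify: 183 mod 9 = 3 ✓, 183 mod 4 = 3 ✓, 183 mod 7 = 1 ✓.

x ≡ 183 (mod 252).


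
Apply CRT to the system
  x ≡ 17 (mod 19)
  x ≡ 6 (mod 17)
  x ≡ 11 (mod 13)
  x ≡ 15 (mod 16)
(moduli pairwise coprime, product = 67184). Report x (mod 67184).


Product of moduli M = 19 · 17 · 13 · 16 = 67184.
Merge one congruence at a time:
  Start: x ≡ 17 (mod 19).
  Combine with x ≡ 6 (mod 17); new modulus lcm = 323.
    Write x = 17 + 19·t and substitute into x ≡ 6 (mod 17): 19·t ≡ 6 − 17 = -11 (mod 17).
    Reduce coefficients mod 17: 2·t ≡ 6 (mod 17).
    The inverse of 2 mod 17 is 9 (since 2·9 = 18 = 1·17 + 1), so t ≡ 9·6 = 54 ≡ 3 (mod 17).
    Then x = 17 + 19·3 = 74, valid modulo lcm(19, 17) = 323: x ≡ 74 (mod 323).
  Combine with x ≡ 11 (mod 13); new modulus lcm = 4199.
    Write x = 74 + 323·t and substitute into x ≡ 11 (mod 13): 323·t ≡ 11 − 74 = -63 (mod 13).
    Reduce coefficients mod 13: 11·t ≡ 2 (mod 13).
    The inverse of 11 mod 13 is 6 (since 11·6 = 66 = 5·13 + 1), so t ≡ 6·2 = 12 ≡ 12 (mod 13).
    Then x = 74 + 323·12 = 3950, valid modulo lcm(323, 13) = 4199: x ≡ 3950 (mod 4199).
  Combine with x ≡ 15 (mod 16); new modulus lcm = 67184.
    Write x = 3950 + 4199·t and substitute into x ≡ 15 (mod 16): 4199·t ≡ 15 − 3950 = -3935 (mod 16).
    Reduce coefficients mod 16: 7·t ≡ 1 (mod 16).
    The inverse of 7 mod 16 is 7 (since 7·7 = 49 = 3·16 + 1), so t ≡ 7·1 = 7 ≡ 7 (mod 16).
    Then x = 3950 + 4199·7 = 33343, valid modulo lcm(4199, 16) = 67184: x ≡ 33343 (mod 67184).
Verify against each original: 33343 mod 19 = 17, 33343 mod 17 = 6, 33343 mod 13 = 11, 33343 mod 16 = 15.

x ≡ 33343 (mod 67184).


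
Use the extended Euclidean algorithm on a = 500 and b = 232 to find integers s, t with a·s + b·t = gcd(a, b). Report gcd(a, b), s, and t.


Euclidean algorithm on (500, 232) — divide until remainder is 0:
  500 = 2 · 232 + 36
  232 = 6 · 36 + 16
  36 = 2 · 16 + 4
  16 = 4 · 4 + 0
gcd(500, 232) = 4.
Track Bezout coefficients alongside the remainders: start with r₀ = 500 = a·1 + b·0 (s = 1, t = 0) and r₁ = 232 = a·0 + b·1 (s = 0, t = 1); each new remainder r_{k+1} = r_{k-1} − q_k·r_k inherits s_{k+1} = s_{k-1} − q_k·s_k, t_{k+1} = t_{k-1} − q_k·t_k, so r_k = a·s_k + b·t_k at every step:
  q = 2: r = 36, s = 1 − 2·0 = 1, t = 0 − 2·1 = -2  (check: 500·1 + 232·(-2) = 36)
  q = 6: r = 16, s = 0 − 6·1 = -6, t = 1 − 6·(-2) = 13  (check: 500·(-6) + 232·13 = 16)
  q = 2: r = 4, s = 1 − 2·(-6) = 13, t = -2 − 2·13 = -28  (check: 500·13 + 232·(-28) = 4)
The row with r = 4 (the gcd) gives the Bezout coefficients s = 13, t = -28.
Result: 500 · (13) + 232 · (-28) = 4.

gcd(500, 232) = 4; s = 13, t = -28 (check: 500·13 + 232·(-28) = 4).


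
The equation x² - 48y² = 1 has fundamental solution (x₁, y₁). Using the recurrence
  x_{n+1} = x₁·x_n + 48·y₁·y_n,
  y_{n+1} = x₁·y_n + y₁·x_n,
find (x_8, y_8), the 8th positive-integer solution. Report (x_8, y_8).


Step 1: Find the fundamental solution (x₁, y₁) of x² - 48y² = 1.
  Expand √48 as a continued fraction. a₀ = ⌊√48⌋ = 6; iterate m_{k+1} = d_k·a_k − m_k, d_{k+1} = (48 − m_{k+1}²)/d_k, a_{k+1} = ⌊(a₀ + m_{k+1})/d_{k+1}⌋ (starting m₀ = 0, d₀ = 1), with convergents p_k = a_k·p_{k-1} + p_{k-2}, q_k = a_k·q_{k-1} + q_{k-2} (p₋₁ = 1, q₋₁ = 0):
  k = 0: a₀ = 6; p₀/q₀ = 6/1; p₀² − 48·q₀² = 36 − 48 = -12.
  k = 1: m = 6, d = 12, a = ⌊(6 + 6)/12⌋ = 1; p/q = (1·6 + 1)/(1·1 + 0) = 7/1; p² − 48·q² = 49 − 48 = 1.
  The first convergent with p² − 48·q² = 1 gives the fundamental solution (x₁, y₁) = (7, 1).
Step 2: Apply the recurrence (x_{n+1}, y_{n+1}) = (x₁x_n + 48y₁y_n, x₁y_n + y₁x_n) repeatedly.
  From (x_1, y_1) = (7, 1): x_2 = 7·7 + 48·1·1 = 97; y_2 = 7·1 + 1·7 = 14.
  From (x_2, y_2) = (97, 14): x_3 = 7·97 + 48·1·14 = 1351; y_3 = 7·14 + 1·97 = 195.
  From (x_3, y_3) = (1351, 195): x_4 = 7·1351 + 48·1·195 = 18817; y_4 = 7·195 + 1·1351 = 2716.
  From (x_4, y_4) = (18817, 2716): x_5 = 7·18817 + 48·1·2716 = 262087; y_5 = 7·2716 + 1·18817 = 37829.
  From (x_5, y_5) = (262087, 37829): x_6 = 7·262087 + 48·1·37829 = 3650401; y_6 = 7·37829 + 1·262087 = 526890.
  From (x_6, y_6) = (3650401, 526890): x_7 = 7·3650401 + 48·1·526890 = 50843527; y_7 = 7·526890 + 1·3650401 = 7338631.
  From (x_7, y_7) = (50843527, 7338631): x_8 = 7·50843527 + 48·1·7338631 = 708158977; y_8 = 7·7338631 + 1·50843527 = 102213944.
Step 3: Verify x_8² - 48·y_8² = 501489136705686529 - 501489136705686528 = 1 (should be 1). ✓

(x_1, y_1) = (7, 1); (x_8, y_8) = (708158977, 102213944).


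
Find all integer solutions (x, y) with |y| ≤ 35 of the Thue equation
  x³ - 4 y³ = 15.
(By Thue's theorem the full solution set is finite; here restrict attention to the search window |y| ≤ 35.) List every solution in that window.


The equation is x³ - 4y³ = 15. For fixed y, x³ = 4·y³ + 15, so a solution requires the RHS to be a perfect cube.
Strategy: iterate y from -35 to 35, compute RHS = 4·y³ + 15, and check whether it is a (positive or negative) perfect cube.
Check small values of y:
  y = 0: RHS = 15 is not a perfect cube.
  y = 1: RHS = 19 is not a perfect cube.
  y = -1: RHS = 11 is not a perfect cube.
  y = 2: RHS = 47 is not a perfect cube.
  y = -2: RHS = -17 is not a perfect cube.
  y = 3: RHS = 123 is not a perfect cube.
  y = -3: RHS = -93 is not a perfect cube.
Continuing the search up to |y| = 35 finds no solutions either.
No (x, y) in the scanned range satisfies the equation.

No integer solutions with |y| ≤ 35.


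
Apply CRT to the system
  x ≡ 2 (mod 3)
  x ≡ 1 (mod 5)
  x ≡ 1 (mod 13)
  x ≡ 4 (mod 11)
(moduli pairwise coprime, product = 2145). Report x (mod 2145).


Product of moduli M = 3 · 5 · 13 · 11 = 2145.
Merge one congruence at a time:
  Start: x ≡ 2 (mod 3).
  Combine with x ≡ 1 (mod 5); new modulus lcm = 15.
    Write x = 2 + 3·t and substitute into x ≡ 1 (mod 5): 3·t ≡ 1 − 2 = -1 (mod 5).
    Reduce coefficients mod 5: 3·t ≡ 4 (mod 5).
    The inverse of 3 mod 5 is 2 (since 3·2 = 6 = 1·5 + 1), so t ≡ 2·4 = 8 ≡ 3 (mod 5).
    Then x = 2 + 3·3 = 11, valid modulo lcm(3, 5) = 15: x ≡ 11 (mod 15).
  Combine with x ≡ 1 (mod 13); new modulus lcm = 195.
    Write x = 11 + 15·t and substitute into x ≡ 1 (mod 13): 15·t ≡ 1 − 11 = -10 (mod 13).
    Reduce coefficients mod 13: 2·t ≡ 3 (mod 13).
    The inverse of 2 mod 13 is 7 (since 2·7 = 14 = 1·13 + 1), so t ≡ 7·3 = 21 ≡ 8 (mod 13).
    Then x = 11 + 15·8 = 131, valid modulo lcm(15, 13) = 195: x ≡ 131 (mod 195).
  Combine with x ≡ 4 (mod 11); new modulus lcm = 2145.
    Write x = 131 + 195·t and substitute into x ≡ 4 (mod 11): 195·t ≡ 4 − 131 = -127 (mod 11).
    Reduce coefficients mod 11: 8·t ≡ 5 (mod 11).
    The inverse of 8 mod 11 is 7 (since 8·7 = 56 = 5·11 + 1), so t ≡ 7·5 = 35 ≡ 2 (mod 11).
    Then x = 131 + 195·2 = 521, valid modulo lcm(195, 11) = 2145: x ≡ 521 (mod 2145).
Verify against each original: 521 mod 3 = 2, 521 mod 5 = 1, 521 mod 13 = 1, 521 mod 11 = 4.

x ≡ 521 (mod 2145).


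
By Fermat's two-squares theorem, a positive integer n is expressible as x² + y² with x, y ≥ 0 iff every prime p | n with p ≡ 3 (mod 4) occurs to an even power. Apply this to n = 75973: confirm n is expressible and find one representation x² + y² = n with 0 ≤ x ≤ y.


Step 1: Factor n = 75973 = 17 · 41 · 109.
Step 2: Check the mod-4 condition on each prime factor: 17 ≡ 1 (mod 4), exponent 1; 41 ≡ 1 (mod 4), exponent 1; 109 ≡ 1 (mod 4), exponent 1.
All primes ≡ 3 (mod 4) appear to even exponent (or don't appear), so by the two-squares theorem n IS expressible as a sum of two squares.
Step 3: Build a representation. Here n = 17 · 41 · 109 is a product of primes ≡ 1 (mod 4). Each prime p ≡ 1 (mod 4) is itself a sum of two squares; find a² by testing p − a² for a perfect square:
  17: 17 − 1² = 16 = 4² ⇒ 17 = 1² + 4².
  41: 41 − 1² = 40, 41 − 2² = 37, 41 − 3² = 32, 41 − 4² = 25 = 5² ⇒ 41 = 4² + 5².
  109: 109 − 1² = 108, 109 − 2² = 105, 109 − 3² = 100 = 10² ⇒ 109 = 3² + 10².
  Combine using the Brahmagupta–Fibonacci identity (a² + b²)(c² + d²) = (ac − bd)² + (ad + bc)² = (ac + bd)² + (ad − bc)²:
  17 · 41 = 697: from (1² + 4²)(4² + 5²), take (1·4 − 4·5, 1·5 + 4·4) = (4 − 20, 5 + 16) = (-16, 21); dropping signs (only squares matter) gives (16, 21); check 16² + 21² = 256 + 441 = 697 ✓.
  697 · 109 = 75973: from (16² + 21²)(3² + 10²), take (16·3 − 21·10, 16·10 + 21·3) = (48 − 210, 160 + 63) = (-162, 223); dropping signs (only squares matter) gives (162, 223); check 162² + 223² = 26244 + 49729 = 75973 ✓.
Step 4: Order so x ≤ y and verify: 162² + 223² = 26244 + 49729 = 75973 = n. ✓

n = 75973 = 162² + 223² (one valid representation with x ≤ y).


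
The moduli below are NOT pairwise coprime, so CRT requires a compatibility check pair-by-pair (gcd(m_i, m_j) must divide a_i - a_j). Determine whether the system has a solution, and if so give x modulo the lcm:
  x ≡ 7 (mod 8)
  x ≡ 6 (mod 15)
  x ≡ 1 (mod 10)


Moduli 8, 15, 10 are not pairwise coprime, so CRT works modulo lcm(m_i) when all pairwise compatibility conditions hold.
Pairwise compatibility: gcd(m_i, m_j) must divide a_i - a_j for every pair.
Merge one congruence at a time:
  Start: x ≡ 7 (mod 8).
  Combine with x ≡ 6 (mod 15): gcd(8, 15) = 1; 6 - 7 = -1, which IS divisible by 1, so compatible.
    Write x = 7 + 8·t and substitute into x ≡ 6 (mod 15): 8·t ≡ 6 − 7 = -1 (mod 15).
    Reduce coefficients mod 15: 8·t ≡ 14 (mod 15).
    The inverse of 8 mod 15 is 2 (since 8·2 = 16 = 1·15 + 1), so t ≡ 2·14 = 28 ≡ 13 (mod 15).
    Then x = 7 + 8·13 = 111, valid modulo lcm(8, 15) = 120: x ≡ 111 (mod 120).
  Combine with x ≡ 1 (mod 10): gcd(120, 10) = 10; 1 - 111 = -110, which IS divisible by 10, so compatible.
    Write x = 111 + 120·t and substitute into x ≡ 1 (mod 10): 120·t ≡ 1 − 111 = -110 (mod 10).
    Divide the congruence (and modulus) by g = 10: 12·t ≡ -11 (mod 1).
    Modulo 1 every t works; take t = 0.
    Then x = 111 + 120·0 = 111, valid modulo lcm(120, 10) = 120: x ≡ 111 (mod 120).
Verify: 111 mod 8 = 7, 111 mod 15 = 6, 111 mod 10 = 1.

x ≡ 111 (mod 120).


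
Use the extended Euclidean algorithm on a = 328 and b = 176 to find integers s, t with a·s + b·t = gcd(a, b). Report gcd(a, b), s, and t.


Euclidean algorithm on (328, 176) — divide until remainder is 0:
  328 = 1 · 176 + 152
  176 = 1 · 152 + 24
  152 = 6 · 24 + 8
  24 = 3 · 8 + 0
gcd(328, 176) = 8.
Track Bezout coefficients alongside the remainders: start with r₀ = 328 = a·1 + b·0 (s = 1, t = 0) and r₁ = 176 = a·0 + b·1 (s = 0, t = 1); each new remainder r_{k+1} = r_{k-1} − q_k·r_k inherits s_{k+1} = s_{k-1} − q_k·s_k, t_{k+1} = t_{k-1} − q_k·t_k, so r_k = a·s_k + b·t_k at every step:
  q = 1: r = 152, s = 1 − 1·0 = 1, t = 0 − 1·1 = -1  (check: 328·1 + 176·(-1) = 152)
  q = 1: r = 24, s = 0 − 1·1 = -1, t = 1 − 1·(-1) = 2  (check: 328·(-1) + 176·2 = 24)
  q = 6: r = 8, s = 1 − 6·(-1) = 7, t = -1 − 6·2 = -13  (check: 328·7 + 176·(-13) = 8)
The row with r = 8 (the gcd) gives the Bezout coefficients s = 7, t = -13.
Result: 328 · (7) + 176 · (-13) = 8.

gcd(328, 176) = 8; s = 7, t = -13 (check: 328·7 + 176·(-13) = 8).


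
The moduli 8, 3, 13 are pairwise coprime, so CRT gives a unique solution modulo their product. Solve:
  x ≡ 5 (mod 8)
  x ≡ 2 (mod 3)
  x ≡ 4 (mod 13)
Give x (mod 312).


Moduli 8, 3, 13 are pairwise coprime; by CRT there is a unique solution modulo M = 8 · 3 · 13 = 312.
Solve pairwise, accumulating the modulus:
  Start with x ≡ 5 (mod 8).
  Combine with x ≡ 2 (mod 3): since gcd(8, 3) = 1, we get a unique residue mod 24.
    Write x = 5 + 8·t and substitute into x ≡ 2 (mod 3): 8·t ≡ 2 − 5 = -3 (mod 3).
    Reduce coefficients mod 3: 2·t ≡ 0 (mod 3).
    The inverse of 2 mod 3 is 2 (since 2·2 = 4 = 1·3 + 1), so t ≡ 2·0 = 0 ≡ 0 (mod 3).
    Then x = 5 + 8·0 = 5, valid modulo lcm(8, 3) = 24: x ≡ 5 (mod 24).
  Combine with x ≡ 4 (mod 13): since gcd(24, 13) = 1, we get a unique residue mod 312.
    Write x = 5 + 24·t and substitute into x ≡ 4 (mod 13): 24·t ≡ 4 − 5 = -1 (mod 13).
    Reduce coefficients mod 13: 11·t ≡ 12 (mod 13).
    The inverse of 11 mod 13 is 6 (since 11·6 = 66 = 5·13 + 1), so t ≡ 6·12 = 72 ≡ 7 (mod 13).
    Then x = 5 + 24·7 = 173, valid modulo lcm(24, 13) = 312: x ≡ 173 (mod 312).
Verify: 173 mod 8 = 5 ✓, 173 mod 3 = 2 ✓, 173 mod 13 = 4 ✓.

x ≡ 173 (mod 312).


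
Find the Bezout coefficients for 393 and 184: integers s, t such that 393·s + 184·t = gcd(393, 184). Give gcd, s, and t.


Euclidean algorithm on (393, 184) — divide until remainder is 0:
  393 = 2 · 184 + 25
  184 = 7 · 25 + 9
  25 = 2 · 9 + 7
  9 = 1 · 7 + 2
  7 = 3 · 2 + 1
  2 = 2 · 1 + 0
gcd(393, 184) = 1.
Track Bezout coefficients alongside the remainders: start with r₀ = 393 = a·1 + b·0 (s = 1, t = 0) and r₁ = 184 = a·0 + b·1 (s = 0, t = 1); each new remainder r_{k+1} = r_{k-1} − q_k·r_k inherits s_{k+1} = s_{k-1} − q_k·s_k, t_{k+1} = t_{k-1} − q_k·t_k, so r_k = a·s_k + b·t_k at every step:
  q = 2: r = 25, s = 1 − 2·0 = 1, t = 0 − 2·1 = -2  (check: 393·1 + 184·(-2) = 25)
  q = 7: r = 9, s = 0 − 7·1 = -7, t = 1 − 7·(-2) = 15  (check: 393·(-7) + 184·15 = 9)
  q = 2: r = 7, s = 1 − 2·(-7) = 15, t = -2 − 2·15 = -32  (check: 393·15 + 184·(-32) = 7)
  q = 1: r = 2, s = -7 − 1·15 = -22, t = 15 − 1·(-32) = 47  (check: 393·(-22) + 184·47 = 2)
  q = 3: r = 1, s = 15 − 3·(-22) = 81, t = -32 − 3·47 = -173  (check: 393·81 + 184·(-173) = 1)
The row with r = 1 (the gcd) gives the Bezout coefficients s = 81, t = -173.
Result: 393 · (81) + 184 · (-173) = 1.

gcd(393, 184) = 1; s = 81, t = -173 (check: 393·81 + 184·(-173) = 1).


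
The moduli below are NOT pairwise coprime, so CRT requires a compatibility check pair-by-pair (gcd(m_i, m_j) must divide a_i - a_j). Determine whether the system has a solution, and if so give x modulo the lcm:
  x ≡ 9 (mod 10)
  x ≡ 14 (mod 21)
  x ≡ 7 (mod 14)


Moduli 10, 21, 14 are not pairwise coprime, so CRT works modulo lcm(m_i) when all pairwise compatibility conditions hold.
Pairwise compatibility: gcd(m_i, m_j) must divide a_i - a_j for every pair.
Merge one congruence at a time:
  Start: x ≡ 9 (mod 10).
  Combine with x ≡ 14 (mod 21): gcd(10, 21) = 1; 14 - 9 = 5, which IS divisible by 1, so compatible.
    Write x = 9 + 10·t and substitute into x ≡ 14 (mod 21): 10·t ≡ 14 − 9 = 5 (mod 21).
    The inverse of 10 mod 21 is 19 (since 10·19 = 190 = 9·21 + 1), so t ≡ 19·5 = 95 ≡ 11 (mod 21).
    Then x = 9 + 10·11 = 119, valid modulo lcm(10, 21) = 210: x ≡ 119 (mod 210).
  Combine with x ≡ 7 (mod 14): gcd(210, 14) = 14; 7 - 119 = -112, which IS divisible by 14, so compatible.
    Write x = 119 + 210·t and substitute into x ≡ 7 (mod 14): 210·t ≡ 7 − 119 = -112 (mod 14).
    Divide the congruence (and modulus) by g = 14: 15·t ≡ -8 (mod 1).
    Modulo 1 every t works; take t = 0.
    Then x = 119 + 210·0 = 119, valid modulo lcm(210, 14) = 210: x ≡ 119 (mod 210).
Verify: 119 mod 10 = 9, 119 mod 21 = 14, 119 mod 14 = 7.

x ≡ 119 (mod 210).


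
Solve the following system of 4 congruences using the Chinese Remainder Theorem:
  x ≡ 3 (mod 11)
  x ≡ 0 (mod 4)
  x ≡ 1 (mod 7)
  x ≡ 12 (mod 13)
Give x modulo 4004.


Product of moduli M = 11 · 4 · 7 · 13 = 4004.
Merge one congruence at a time:
  Start: x ≡ 3 (mod 11).
  Combine with x ≡ 0 (mod 4); new modulus lcm = 44.
    Write x = 3 + 11·t and substitute into x ≡ 0 (mod 4): 11·t ≡ 0 − 3 = -3 (mod 4).
    Reduce coefficients mod 4: 3·t ≡ 1 (mod 4).
    The inverse of 3 mod 4 is 3 (since 3·3 = 9 = 2·4 + 1), so t ≡ 3·1 = 3 ≡ 3 (mod 4).
    Then x = 3 + 11·3 = 36, valid modulo lcm(11, 4) = 44: x ≡ 36 (mod 44).
  Combine with x ≡ 1 (mod 7); new modulus lcm = 308.
    Write x = 36 + 44·t and substitute into x ≡ 1 (mod 7): 44·t ≡ 1 − 36 = -35 (mod 7).
    Reduce coefficients mod 7: 2·t ≡ 0 (mod 7).
    The inverse of 2 mod 7 is 4 (since 2·4 = 8 = 1·7 + 1), so t ≡ 4·0 = 0 ≡ 0 (mod 7).
    Then x = 36 + 44·0 = 36, valid modulo lcm(44, 7) = 308: x ≡ 36 (mod 308).
  Combine with x ≡ 12 (mod 13); new modulus lcm = 4004.
    Write x = 36 + 308·t and substitute into x ≡ 12 (mod 13): 308·t ≡ 12 − 36 = -24 (mod 13).
    Reduce coefficients mod 13: 9·t ≡ 2 (mod 13).
    The inverse of 9 mod 13 is 3 (since 9·3 = 27 = 2·13 + 1), so t ≡ 3·2 = 6 ≡ 6 (mod 13).
    Then x = 36 + 308·6 = 1884, valid modulo lcm(308, 13) = 4004: x ≡ 1884 (mod 4004).
Verify against each original: 1884 mod 11 = 3, 1884 mod 4 = 0, 1884 mod 7 = 1, 1884 mod 13 = 12.

x ≡ 1884 (mod 4004).


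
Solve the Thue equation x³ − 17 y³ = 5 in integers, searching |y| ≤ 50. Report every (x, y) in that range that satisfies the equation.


The equation is x³ - 17y³ = 5. For fixed y, x³ = 17·y³ + 5, so a solution requires the RHS to be a perfect cube.
Strategy: iterate y from -50 to 50, compute RHS = 17·y³ + 5, and check whether it is a (positive or negative) perfect cube.
Check small values of y:
  y = 0: RHS = 5 is not a perfect cube.
  y = 1: RHS = 22 is not a perfect cube.
  y = -1: RHS = -12 is not a perfect cube.
  y = 2: RHS = 141 is not a perfect cube.
  y = -2: RHS = -131 is not a perfect cube.
  y = 3: RHS = 464 is not a perfect cube.
  y = -3: RHS = -454 is not a perfect cube.
Continuing the search up to |y| = 50 finds no solutions either.
No (x, y) in the scanned range satisfies the equation.

No integer solutions with |y| ≤ 50.


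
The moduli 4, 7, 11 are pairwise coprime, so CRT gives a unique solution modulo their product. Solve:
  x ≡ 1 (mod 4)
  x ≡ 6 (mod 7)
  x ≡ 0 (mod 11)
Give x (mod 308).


Moduli 4, 7, 11 are pairwise coprime; by CRT there is a unique solution modulo M = 4 · 7 · 11 = 308.
Solve pairwise, accumulating the modulus:
  Start with x ≡ 1 (mod 4).
  Combine with x ≡ 6 (mod 7): since gcd(4, 7) = 1, we get a unique residue mod 28.
    Write x = 1 + 4·t and substitute into x ≡ 6 (mod 7): 4·t ≡ 6 − 1 = 5 (mod 7).
    The inverse of 4 mod 7 is 2 (since 4·2 = 8 = 1·7 + 1), so t ≡ 2·5 = 10 ≡ 3 (mod 7).
    Then x = 1 + 4·3 = 13, valid modulo lcm(4, 7) = 28: x ≡ 13 (mod 28).
  Combine with x ≡ 0 (mod 11): since gcd(28, 11) = 1, we get a unique residue mod 308.
    Write x = 13 + 28·t and substitute into x ≡ 0 (mod 11): 28·t ≡ 0 − 13 = -13 (mod 11).
    Reduce coefficients mod 11: 6·t ≡ 9 (mod 11).
    The inverse of 6 mod 11 is 2 (since 6·2 = 12 = 1·11 + 1), so t ≡ 2·9 = 18 ≡ 7 (mod 11).
    Then x = 13 + 28·7 = 209, valid modulo lcm(28, 11) = 308: x ≡ 209 (mod 308).
Verify: 209 mod 4 = 1 ✓, 209 mod 7 = 6 ✓, 209 mod 11 = 0 ✓.

x ≡ 209 (mod 308).


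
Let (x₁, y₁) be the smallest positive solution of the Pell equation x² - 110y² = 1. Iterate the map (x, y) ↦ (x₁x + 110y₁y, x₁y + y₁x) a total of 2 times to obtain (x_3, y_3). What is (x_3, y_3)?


Step 1: Find the fundamental solution (x₁, y₁) of x² - 110y² = 1.
  Expand √110 as a continued fraction. a₀ = ⌊√110⌋ = 10; iterate m_{k+1} = d_k·a_k − m_k, d_{k+1} = (110 − m_{k+1}²)/d_k, a_{k+1} = ⌊(a₀ + m_{k+1})/d_{k+1}⌋ (starting m₀ = 0, d₀ = 1), with convergents p_k = a_k·p_{k-1} + p_{k-2}, q_k = a_k·q_{k-1} + q_{k-2} (p₋₁ = 1, q₋₁ = 0):
  k = 0: a₀ = 10; p₀/q₀ = 10/1; p₀² − 110·q₀² = 100 − 110 = -10.
  k = 1: m = 10, d = 10, a = ⌊(10 + 10)/10⌋ = 2; p/q = (2·10 + 1)/(2·1 + 0) = 21/2; p² − 110·q² = 441 − 440 = 1.
  The first convergent with p² − 110·q² = 1 gives the fundamental solution (x₁, y₁) = (21, 2).
Step 2: Apply the recurrence (x_{n+1}, y_{n+1}) = (x₁x_n + 110y₁y_n, x₁y_n + y₁x_n) repeatedly.
  From (x_1, y_1) = (21, 2): x_2 = 21·21 + 110·2·2 = 881; y_2 = 21·2 + 2·21 = 84.
  From (x_2, y_2) = (881, 84): x_3 = 21·881 + 110·2·84 = 36981; y_3 = 21·84 + 2·881 = 3526.
Step 3: Verify x_3² - 110·y_3² = 1367594361 - 1367594360 = 1 (should be 1). ✓

(x_1, y_1) = (21, 2); (x_3, y_3) = (36981, 3526).


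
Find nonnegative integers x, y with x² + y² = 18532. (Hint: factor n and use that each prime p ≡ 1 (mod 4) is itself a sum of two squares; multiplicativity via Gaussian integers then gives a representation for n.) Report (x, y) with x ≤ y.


Step 1: Factor n = 18532 = 2^2 · 41 · 113.
Step 2: Check the mod-4 condition on each prime factor: 2 = 2 (special); 41 ≡ 1 (mod 4), exponent 1; 113 ≡ 1 (mod 4), exponent 1.
All primes ≡ 3 (mod 4) appear to even exponent (or don't appear), so by the two-squares theorem n IS expressible as a sum of two squares.
Step 3: Build a representation. Group n = k² · m with k = 2 and m = 41 · 113 = 4633 (a product of primes ≡ 1 (mod 4)); a representation of m scales to one of n via (k·x)² + (k·y)² = k²(x² + y²). Each prime p ≡ 1 (mod 4) is itself a sum of two squares; find a² by testing p − a² for a perfect square:
  41: 41 − 1² = 40, 41 − 2² = 37, 41 − 3² = 32, 41 − 4² = 25 = 5² ⇒ 41 = 4² + 5².
  113: 113 − 1² = 112, 113 − 2² = 109, 113 − 3² = 104, 113 − 4² = 97, 113 − 5² = 88, 113 − 6² = 77, 113 − 7² = 64 = 8² ⇒ 113 = 7² + 8².
  Combine using the Brahmagupta–Fibonacci identity (a² + b²)(c² + d²) = (ac − bd)² + (ad + bc)² = (ac + bd)² + (ad − bc)²:
  41 · 113 = 4633: from (4² + 5²)(7² + 8²), take (4·7 − 5·8, 4·8 + 5·7) = (28 − 40, 32 + 35) = (-12, 67); dropping signs (only squares matter) gives (12, 67); check 12² + 67² = 144 + 4489 = 4633 ✓.
  Scale by k = 2: (2·12, 2·67) = (24, 134).
Step 4: Order so x ≤ y and verify: 24² + 134² = 576 + 17956 = 18532 = n. ✓

n = 18532 = 24² + 134² (one valid representation with x ≤ y).


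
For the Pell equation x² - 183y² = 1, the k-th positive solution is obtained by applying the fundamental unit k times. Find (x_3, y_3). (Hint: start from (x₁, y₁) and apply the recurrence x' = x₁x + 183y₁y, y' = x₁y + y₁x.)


Step 1: Find the fundamental solution (x₁, y₁) of x² - 183y² = 1.
  Expand √183 as a continued fraction. a₀ = ⌊√183⌋ = 13; iterate m_{k+1} = d_k·a_k − m_k, d_{k+1} = (183 − m_{k+1}²)/d_k, a_{k+1} = ⌊(a₀ + m_{k+1})/d_{k+1}⌋ (starting m₀ = 0, d₀ = 1), with convergents p_k = a_k·p_{k-1} + p_{k-2}, q_k = a_k·q_{k-1} + q_{k-2} (p₋₁ = 1, q₋₁ = 0):
  k = 0: a₀ = 13; p₀/q₀ = 13/1; p₀² − 183·q₀² = 169 − 183 = -14.
  k = 1: m = 13, d = 14, a = ⌊(13 + 13)/14⌋ = 1; p/q = (1·13 + 1)/(1·1 + 0) = 14/1; p² − 183·q² = 196 − 183 = 13.
  k = 2: m = 1, d = 13, a = ⌊(13 + 1)/13⌋ = 1; p/q = (1·14 + 13)/(1·1 + 1) = 27/2; p² − 183·q² = 729 − 732 = -3.
  k = 3: m = 12, d = 3, a = ⌊(13 + 12)/3⌋ = 8; p/q = (8·27 + 14)/(8·2 + 1) = 230/17; p² − 183·q² = 52900 − 52887 = 13.
  k = 4: m = 12, d = 13, a = ⌊(13 + 12)/13⌋ = 1; p/q = (1·230 + 27)/(1·17 + 2) = 257/19; p² − 183·q² = 66049 − 66063 = -14.
  k = 5: m = 1, d = 14, a = ⌊(13 + 1)/14⌋ = 1; p/q = (1·257 + 230)/(1·19 + 17) = 487/36; p² − 183·q² = 237169 − 237168 = 1.
  The first convergent with p² − 183·q² = 1 gives the fundamental solution (x₁, y₁) = (487, 36).
Step 2: Apply the recurrence (x_{n+1}, y_{n+1}) = (x₁x_n + 183y₁y_n, x₁y_n + y₁x_n) repeatedly.
  From (x_1, y_1) = (487, 36): x_2 = 487·487 + 183·36·36 = 474337; y_2 = 487·36 + 36·487 = 35064.
  From (x_2, y_2) = (474337, 35064): x_3 = 487·474337 + 183·36·35064 = 462003751; y_3 = 487·35064 + 36·474337 = 34152300.
Step 3: Verify x_3² - 183·y_3² = 213447465938070001 - 213447465938070000 = 1 (should be 1). ✓

(x_1, y_1) = (487, 36); (x_3, y_3) = (462003751, 34152300).


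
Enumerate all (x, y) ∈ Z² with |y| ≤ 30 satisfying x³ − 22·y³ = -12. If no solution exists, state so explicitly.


The equation is x³ - 22y³ = -12. For fixed y, x³ = 22·y³ − 12, so a solution requires the RHS to be a perfect cube.
Strategy: iterate y from -30 to 30, compute RHS = 22·y³ − 12, and check whether it is a (positive or negative) perfect cube.
Check small values of y:
  y = 0: RHS = -12 is not a perfect cube.
  y = 1: RHS = 10 is not a perfect cube.
  y = -1: RHS = -34 is not a perfect cube.
  y = 2: RHS = 164 is not a perfect cube.
  y = -2: RHS = -188 is not a perfect cube.
  y = 3: RHS = 582 is not a perfect cube.
  y = -3: RHS = -606 is not a perfect cube.
Continuing the search up to |y| = 30 finds no solutions either.
No (x, y) in the scanned range satisfies the equation.

No integer solutions with |y| ≤ 30.
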